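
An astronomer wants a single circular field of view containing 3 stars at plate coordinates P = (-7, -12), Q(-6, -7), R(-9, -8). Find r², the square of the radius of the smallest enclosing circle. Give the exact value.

Side lengths²: PQ² = 26, PR² = 20, QR² = 10.
Since PQ² = 26 < 20 + 10 = 30, the triangle is acute, so the smallest enclosing circle is the circumcircle.
Circumcentre = (-48/7, -66/7), r² = 325/49.

325/49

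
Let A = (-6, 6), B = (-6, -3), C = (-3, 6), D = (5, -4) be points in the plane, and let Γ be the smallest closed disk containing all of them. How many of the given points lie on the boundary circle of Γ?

2

The farthest pair is A–D with squared distance 221. The circle on this segment as diameter has centre (-0.5, 1) and r² = 221/4 = 55.25.
Check B: distance² to centre = 46.25 ≤ 55.25, so it lies inside.
All remaining points lie in this disk, and no smaller disk contains both endpoints, so this is the minimum enclosing circle.
The points at distance exactly r from the centre are A, D — 2 points.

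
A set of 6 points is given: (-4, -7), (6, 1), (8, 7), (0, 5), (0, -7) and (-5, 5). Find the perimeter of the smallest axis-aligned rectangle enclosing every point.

Width = max x − min x = 8 − (-5) = 13.
Height = max y − min y = 7 − (-7) = 14.
Perimeter = 2(13 + 14) = 54.

54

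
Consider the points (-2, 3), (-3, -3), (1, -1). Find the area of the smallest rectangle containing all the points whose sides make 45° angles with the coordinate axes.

24.5

In coordinates u = x + y, v = x − y the rectangle is axis-aligned; the map (x,y)→(u,v) scales areas by 2.
u-values: 1, -6, 0; range = 1 − (-6) = 7.
v-values: -5, 0, 2; range = 2 − (-5) = 7.
Area = (7 × 7) / 2 = 24.5.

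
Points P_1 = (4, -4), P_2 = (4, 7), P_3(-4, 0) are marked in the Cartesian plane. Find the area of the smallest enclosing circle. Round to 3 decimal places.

110.937

Side lengths²: P_1P_2² = 121, P_1P_3² = 80, P_2P_3² = 113.
Since P_1P_2² = 121 < 113 + 80 = 193, the triangle is acute, so the smallest enclosing circle is the circumcircle.
Circumcentre = (1.75, 1.5), r² = 35.3125.
Area = π·r² = π·35.3125 ≈ 110.937.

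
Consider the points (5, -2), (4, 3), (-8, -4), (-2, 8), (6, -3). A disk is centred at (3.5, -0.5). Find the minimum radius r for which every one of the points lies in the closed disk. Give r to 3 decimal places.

12.021

The required radius is the distance from (3.5, -0.5) to the farthest point.
Squared distances: 4.5, 12.5, 144.5, 102.5, 12.5.
Maximum is 144.5, attained at (-8, -4).
r = √(144.5) ≈ 12.021.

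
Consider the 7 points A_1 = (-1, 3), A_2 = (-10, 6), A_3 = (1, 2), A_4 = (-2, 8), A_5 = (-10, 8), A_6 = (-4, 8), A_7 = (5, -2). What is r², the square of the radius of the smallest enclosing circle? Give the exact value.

81.25

A smallest enclosing disk is always determined by at most three of the input points on its boundary.
The farthest pair is A_5–A_7 with squared distance 325. The circle on this segment as diameter has centre (-2.5, 3) and r² = 325/4 = 81.25.
Check A_1: distance² to centre = 2.25 ≤ 81.25, so it lies inside.
All remaining points lie in this disk, and no smaller disk contains both endpoints, so this is the minimum enclosing circle.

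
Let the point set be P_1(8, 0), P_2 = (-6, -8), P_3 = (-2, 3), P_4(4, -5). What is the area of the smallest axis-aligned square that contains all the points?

The bounding box has width 14 and height 11.
An axis-aligned square enclosing the set must have side ≥ max(width, height).
So the minimum side is max(14, 11) = 14.
Area = 14² = 196.

196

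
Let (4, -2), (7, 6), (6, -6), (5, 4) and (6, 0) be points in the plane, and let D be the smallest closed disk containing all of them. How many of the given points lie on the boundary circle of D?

By Welzl's lemma the MEC is supported by two points (diametrically opposite) or three points (on a circumcircle).
The farthest pair is (7, 6)–(6, -6) with squared distance 145. The circle on this segment as diameter has centre (6.5, 0) and r² = 145/4 = 36.25.
Check (4, -2): distance² to centre = 10.25 ≤ 36.25, so it lies inside.
All remaining points lie in this disk, and no smaller disk contains both endpoints, so this is the minimum enclosing circle.
The points at distance exactly r from the centre are (7, 6), (6, -6) — 2 points.

2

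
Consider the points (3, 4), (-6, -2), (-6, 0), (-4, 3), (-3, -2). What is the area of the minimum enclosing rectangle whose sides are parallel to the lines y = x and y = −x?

45

In coordinates u = x + y, v = x − y the rectangle is axis-aligned; the map (x,y)→(u,v) scales areas by 2.
u-values: 7, -8, -6, -1, -5; range = 7 − (-8) = 15.
v-values: -1, -4, -6, -7, -1; range = -1 − (-7) = 6.
Area = (15 × 6) / 2 = 45.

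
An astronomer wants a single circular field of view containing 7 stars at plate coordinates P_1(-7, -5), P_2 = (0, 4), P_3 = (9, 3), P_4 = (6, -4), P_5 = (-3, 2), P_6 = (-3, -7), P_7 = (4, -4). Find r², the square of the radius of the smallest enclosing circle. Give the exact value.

A smallest enclosing disk is always determined by at most three of the input points on its boundary.
The farthest pair is P_1–P_3 with squared distance 320. The circle on this segment as diameter has centre (1, -1) and r² = 320/4 = 80.
Check P_2: distance² to centre = 26 ≤ 80, so it lies inside.
All remaining points lie in this disk, and no smaller disk contains both endpoints, so this is the minimum enclosing circle.

80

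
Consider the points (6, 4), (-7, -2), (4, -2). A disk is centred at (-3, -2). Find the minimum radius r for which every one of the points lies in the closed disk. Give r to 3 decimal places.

10.817

The required radius is the distance from (-3, -2) to the farthest point.
Squared distances: 117, 16, 49.
Maximum is 117, attained at (6, 4).
r = √117 ≈ 10.817.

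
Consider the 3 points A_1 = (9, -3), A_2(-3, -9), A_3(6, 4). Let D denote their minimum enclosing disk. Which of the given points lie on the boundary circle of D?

Side lengths²: A_1A_2² = 180, A_1A_3² = 58, A_2A_3² = 250.
Since A_2A_3² = 250 ≥ 180 + 58 = 238, the angle opposite A_2A_3 is not acute, so the smallest enclosing circle has A_2A_3 as diameter.
Centre = midpoint of A_2A_3 = (1.5, -2.5), r² = 250/4 = 62.5.
The points at distance exactly r from the centre are A_2, A_3 — 2 points.

A_2, A_3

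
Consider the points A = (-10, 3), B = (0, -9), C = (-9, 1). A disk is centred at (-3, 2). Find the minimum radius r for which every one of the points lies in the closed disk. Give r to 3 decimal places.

11.402

The required radius is the distance from (-3, 2) to the farthest point.
Squared distances: 50, 130, 37.
Maximum is 130, attained at B.
r = √130 ≈ 11.402.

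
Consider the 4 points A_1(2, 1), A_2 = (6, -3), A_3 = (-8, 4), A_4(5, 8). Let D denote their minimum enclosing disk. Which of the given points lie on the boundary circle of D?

A_2, A_3, A_4

The minimum enclosing circle is determined by three boundary points: A_2, A_3, A_4.
Their circumcentre is (-11/42, 83/42) with r² = 56425/882.
The farthest remaining point A_1 is at distance² 5353/882 ≤ 56425/882.
The points at distance exactly r from the centre are A_2, A_3, A_4 — 3 points.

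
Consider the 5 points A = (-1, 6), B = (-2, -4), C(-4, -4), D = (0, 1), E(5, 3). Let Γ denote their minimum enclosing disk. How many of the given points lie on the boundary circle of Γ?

3

By Welzl's lemma the MEC is supported by two points (diametrically opposite) or three points (on a circumcircle).
The minimum enclosing circle is determined by three boundary points: A, C, E.
Their circumcentre is (-5/46, 13/46) with r² = 35425/1058.
The farthest remaining point B is at distance² 23189/1058 ≤ 35425/1058.
The points at distance exactly r from the centre are A, C, E — 3 points.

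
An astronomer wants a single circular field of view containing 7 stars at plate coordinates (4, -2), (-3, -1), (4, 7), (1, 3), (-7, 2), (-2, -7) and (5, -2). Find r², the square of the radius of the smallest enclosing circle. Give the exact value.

112201/1922

The minimum enclosing circle of a finite set is fixed by two of the points (as a diameter) or three (as a circumcircle).
The minimum enclosing circle is determined by three boundary points: (4, 7), (-7, 2), (-2, -7).
Their circumcentre is (27/62, 15/62) with r² = 112201/1922.
The farthest remaining point (5, -2) is at distance² 49705/1922 ≤ 112201/1922.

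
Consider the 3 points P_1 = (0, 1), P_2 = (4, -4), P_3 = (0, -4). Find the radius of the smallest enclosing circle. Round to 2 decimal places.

3.20

Side lengths²: P_1P_2² = 41, P_1P_3² = 25, P_2P_3² = 16.
Since P_1P_2² = 41 ≥ 25 + 16 = 41, the angle opposite P_1P_2 is not acute, so the smallest enclosing circle has P_1P_2 as diameter.
Centre = midpoint of P_1P_2 = (2, -1.5), r² = 41/4 = 10.25.
r = √(10.25) ≈ 3.20.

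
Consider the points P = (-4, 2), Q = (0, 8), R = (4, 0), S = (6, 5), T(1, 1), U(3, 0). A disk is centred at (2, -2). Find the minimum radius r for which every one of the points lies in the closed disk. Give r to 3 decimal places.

10.198

The required radius is the distance from (2, -2) to the farthest point.
Squared distances: 52, 104, 8, 65, 10, 5.
Maximum is 104, attained at Q.
r = √104 ≈ 10.198.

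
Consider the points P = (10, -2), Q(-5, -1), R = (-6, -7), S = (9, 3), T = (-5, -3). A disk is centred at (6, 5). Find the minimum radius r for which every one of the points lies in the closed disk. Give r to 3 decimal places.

The required radius is the distance from (6, 5) to the farthest point.
Squared distances: 65, 157, 288, 13, 185.
Maximum is 288, attained at R.
r = √288 ≈ 16.971.

16.971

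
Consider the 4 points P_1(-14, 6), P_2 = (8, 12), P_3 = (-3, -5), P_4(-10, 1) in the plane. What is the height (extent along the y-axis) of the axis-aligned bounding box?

17

max y = 12, min y = -5, so height = 17.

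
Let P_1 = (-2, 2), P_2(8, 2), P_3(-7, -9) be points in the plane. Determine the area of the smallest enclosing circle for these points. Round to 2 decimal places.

Side lengths²: P_1P_2² = 100, P_1P_3² = 146, P_2P_3² = 346.
Since P_2P_3² = 346 ≥ 146 + 100 = 246, the angle opposite P_2P_3 is not acute, so the smallest enclosing circle has P_2P_3 as diameter.
Centre = midpoint of P_2P_3 = (0.5, -3.5), r² = 346/4 = 86.5.
Area = π·r² = π·86.5 ≈ 271.75.

271.75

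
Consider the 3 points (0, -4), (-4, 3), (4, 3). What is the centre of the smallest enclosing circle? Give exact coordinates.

(0, 9/14)

Call the three points A, B, C in the order given.
Side lengths²: AB² = 65, AC² = 65, BC² = 64.
Since AC² = 65 < 65 + 64 = 129, the triangle is acute, so the smallest enclosing circle is the circumcircle.
Circumcentre = (0, 9/14), r² = 4225/196.
Centre = (0, 9/14).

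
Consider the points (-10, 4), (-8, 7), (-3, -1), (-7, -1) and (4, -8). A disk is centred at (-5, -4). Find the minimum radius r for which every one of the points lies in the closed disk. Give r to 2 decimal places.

11.40

The required radius is the distance from (-5, -4) to the farthest point.
Squared distances: 89, 130, 13, 13, 97.
Maximum is 130, attained at (-8, 7).
r = √130 ≈ 11.40.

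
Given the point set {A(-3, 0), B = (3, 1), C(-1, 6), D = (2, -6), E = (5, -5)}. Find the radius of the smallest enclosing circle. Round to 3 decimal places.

6.283

A smallest enclosing disk is always determined by at most three of the input points on its boundary.
The minimum enclosing circle is determined by three boundary points: C, D, E.
Their circumcentre is (41/26, 7/26) with r² = 13345/338.
The farthest remaining point A is at distance² 7105/338 ≤ 13345/338.
r = √(13345/338) ≈ 6.283.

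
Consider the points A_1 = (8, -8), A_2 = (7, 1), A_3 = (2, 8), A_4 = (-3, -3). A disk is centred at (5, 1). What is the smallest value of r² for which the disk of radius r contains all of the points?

90

The required radius is the distance from (5, 1) to the farthest point.
Squared distances: 90, 4, 58, 80.
Maximum is 90, attained at A_1.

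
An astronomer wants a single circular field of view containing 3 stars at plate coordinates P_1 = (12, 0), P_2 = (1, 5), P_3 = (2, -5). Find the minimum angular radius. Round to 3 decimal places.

Side lengths²: P_1P_2² = 146, P_1P_3² = 125, P_2P_3² = 101.
Since P_1P_2² = 146 < 125 + 101 = 226, the triangle is acute, so the smallest enclosing circle is the circumcircle.
Circumcentre = (233/42, 17/42), r² = 36865/882.
r = √(36865/882) ≈ 6.465.

6.465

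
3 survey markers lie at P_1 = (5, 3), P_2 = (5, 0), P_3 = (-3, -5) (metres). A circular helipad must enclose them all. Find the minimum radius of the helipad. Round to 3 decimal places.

5.657

Side lengths²: P_1P_2² = 9, P_1P_3² = 128, P_2P_3² = 89.
Since P_1P_3² = 128 ≥ 89 + 9 = 98, the angle opposite P_1P_3 is not acute, so the smallest enclosing circle has P_1P_3 as diameter.
Centre = midpoint of P_1P_3 = (1, -1), r² = 128/4 = 32.
r = √32 ≈ 5.657.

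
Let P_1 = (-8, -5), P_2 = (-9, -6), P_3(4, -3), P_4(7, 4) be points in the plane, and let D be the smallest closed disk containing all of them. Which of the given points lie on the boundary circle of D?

The farthest pair is P_2–P_4 with squared distance 356. The circle on this segment as diameter has centre (-1, -1) and r² = 356/4 = 89.
Check P_1: distance² to centre = 65 ≤ 89, so it lies inside.
All remaining points lie in this disk, and no smaller disk contains both endpoints, so this is the minimum enclosing circle.
The points at distance exactly r from the centre are P_2, P_4 — 2 points.

P_2, P_4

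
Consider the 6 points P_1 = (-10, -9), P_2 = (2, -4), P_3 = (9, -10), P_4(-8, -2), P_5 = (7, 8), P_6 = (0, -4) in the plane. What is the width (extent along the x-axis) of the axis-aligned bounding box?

max x = 9, min x = -10, so width = 19.

19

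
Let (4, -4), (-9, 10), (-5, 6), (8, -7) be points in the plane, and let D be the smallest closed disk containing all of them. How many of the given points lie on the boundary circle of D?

2

The minimum enclosing circle of a finite set is fixed by two of the points (as a diameter) or three (as a circumcircle).
The farthest pair is (-9, 10)–(8, -7) with squared distance 578. The circle on this segment as diameter has centre (-0.5, 1.5) and r² = 578/4 = 144.5.
Check (4, -4): distance² to centre = 50.5 ≤ 144.5, so it lies inside.
All remaining points lie in this disk, and no smaller disk contains both endpoints, so this is the minimum enclosing circle.
The points at distance exactly r from the centre are (-9, 10), (8, -7) — 2 points.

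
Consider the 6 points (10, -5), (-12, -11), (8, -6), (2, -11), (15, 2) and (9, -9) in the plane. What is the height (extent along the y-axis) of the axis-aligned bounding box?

13

max y = 2, min y = -11, so height = 13.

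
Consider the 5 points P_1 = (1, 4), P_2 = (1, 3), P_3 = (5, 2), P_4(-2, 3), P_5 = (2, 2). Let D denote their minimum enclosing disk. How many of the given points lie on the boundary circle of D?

A smallest enclosing disk is always determined by at most three of the input points on its boundary.
The farthest pair is P_3–P_4 with squared distance 50. The circle on this segment as diameter has centre (1.5, 2.5) and r² = 50/4 = 12.5.
Check P_1: distance² to centre = 2.5 ≤ 12.5, so it lies inside.
All remaining points lie in this disk, and no smaller disk contains both endpoints, so this is the minimum enclosing circle.
The points at distance exactly r from the centre are P_3, P_4 — 2 points.

2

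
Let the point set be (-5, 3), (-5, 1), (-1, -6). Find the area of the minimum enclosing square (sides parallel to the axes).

The bounding box has width 4 and height 9.
An axis-aligned square enclosing the set must have side ≥ max(width, height).
So the minimum side is max(4, 9) = 9.
Area = 9² = 81.

81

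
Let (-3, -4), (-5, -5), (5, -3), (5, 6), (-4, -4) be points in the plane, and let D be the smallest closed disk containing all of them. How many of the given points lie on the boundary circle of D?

By Welzl's lemma the MEC is supported by two points (diametrically opposite) or three points (on a circumcircle).
The farthest pair is (-5, -5)–(5, 6) with squared distance 221. The circle on this segment as diameter has centre (0, 0.5) and r² = 221/4 = 55.25.
Check (-3, -4): distance² to centre = 29.25 ≤ 55.25, so it lies inside.
All remaining points lie in this disk, and no smaller disk contains both endpoints, so this is the minimum enclosing circle.
The points at distance exactly r from the centre are (-5, -5), (5, 6) — 2 points.

2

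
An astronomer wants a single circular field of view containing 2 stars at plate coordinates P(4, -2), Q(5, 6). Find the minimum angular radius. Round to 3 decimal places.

4.031

The smallest circle enclosing two points has them as diameter endpoints.
Centre = midpoint = (4.5, 2); r² = |PQ|²/4 = 65/4 = 16.25.
r = √(16.25) ≈ 4.031.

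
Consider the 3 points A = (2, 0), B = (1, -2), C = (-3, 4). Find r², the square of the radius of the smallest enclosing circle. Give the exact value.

13

Side lengths²: AB² = 5, AC² = 41, BC² = 52.
Since BC² = 52 ≥ 41 + 5 = 46, the angle opposite BC is not acute, so the smallest enclosing circle has BC as diameter.
Centre = midpoint of BC = (-1, 1), r² = 52/4 = 13.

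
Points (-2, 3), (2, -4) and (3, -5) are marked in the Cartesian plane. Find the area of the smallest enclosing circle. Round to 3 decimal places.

69.900

Call the three points A, B, C in the order given.
Side lengths²: AB² = 65, AC² = 89, BC² = 2.
Since AC² = 89 ≥ 65 + 2 = 67, the angle opposite AC is not acute, so the smallest enclosing circle has AC as diameter.
Centre = midpoint of AC = (0.5, -1), r² = 89/4 = 22.25.
Area = π·r² = π·22.25 ≈ 69.900.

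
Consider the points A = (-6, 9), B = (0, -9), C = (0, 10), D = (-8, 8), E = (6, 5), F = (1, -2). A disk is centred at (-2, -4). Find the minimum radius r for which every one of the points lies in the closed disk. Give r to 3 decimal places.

The required radius is the distance from (-2, -4) to the farthest point.
Squared distances: 185, 29, 200, 180, 145, 13.
Maximum is 200, attained at C.
r = √200 ≈ 14.142.

14.142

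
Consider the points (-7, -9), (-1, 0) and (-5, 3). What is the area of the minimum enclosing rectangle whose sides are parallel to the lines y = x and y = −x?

In coordinates u = x + y, v = x − y the rectangle is axis-aligned; the map (x,y)→(u,v) scales areas by 2.
u-values: -16, -1, -2; range = -1 − (-16) = 15.
v-values: 2, -1, -8; range = 2 − (-8) = 10.
Area = (15 × 10) / 2 = 75.

75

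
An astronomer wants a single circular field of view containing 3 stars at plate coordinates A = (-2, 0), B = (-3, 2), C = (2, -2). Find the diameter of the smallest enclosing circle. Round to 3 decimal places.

6.403

Side lengths²: AB² = 5, AC² = 20, BC² = 41.
Since BC² = 41 ≥ 20 + 5 = 25, the angle opposite BC is not acute, so the smallest enclosing circle has BC as diameter.
Centre = midpoint of BC = (-0.5, 0), r² = 41/4 = 10.25.
Diameter = 2r = 2√(10.25) ≈ 6.403.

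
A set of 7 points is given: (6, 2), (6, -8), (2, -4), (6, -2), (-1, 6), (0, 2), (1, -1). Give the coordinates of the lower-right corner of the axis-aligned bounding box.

(6, -8)

x-range [-1, 6], y-range [-8, 6].
The lower-right corner is (6, -8).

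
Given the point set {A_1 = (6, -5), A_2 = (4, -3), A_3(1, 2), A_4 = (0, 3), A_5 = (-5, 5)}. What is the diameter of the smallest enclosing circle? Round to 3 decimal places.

14.866

The minimum enclosing circle of a finite set is fixed by two of the points (as a diameter) or three (as a circumcircle).
The farthest pair is A_1–A_5 with squared distance 221. The circle on this segment as diameter has centre (0.5, 0) and r² = 221/4 = 55.25.
Check A_2: distance² to centre = 21.25 ≤ 55.25, so it lies inside.
All remaining points lie in this disk, and no smaller disk contains both endpoints, so this is the minimum enclosing circle.
Diameter = 2r = 2√(55.25) ≈ 14.866.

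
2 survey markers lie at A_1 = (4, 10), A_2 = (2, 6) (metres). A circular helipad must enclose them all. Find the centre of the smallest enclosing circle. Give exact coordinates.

(3, 8)

The smallest circle enclosing two points has them as diameter endpoints.
Centre = midpoint = (3, 8); r² = |A_1A_2|²/4 = 20/4 = 5.
Centre = (3, 8).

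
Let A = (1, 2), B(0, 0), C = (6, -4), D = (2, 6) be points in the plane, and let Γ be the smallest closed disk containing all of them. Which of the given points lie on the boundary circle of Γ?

A smallest enclosing disk is always determined by at most three of the input points on its boundary.
The farthest pair is C–D with squared distance 116. The circle on this segment as diameter has centre (4, 1) and r² = 116/4 = 29.
Check A: distance² to centre = 10 ≤ 29, so it lies inside.
All remaining points lie in this disk, and no smaller disk contains both endpoints, so this is the minimum enclosing circle.
The points at distance exactly r from the centre are C, D — 2 points.

C, D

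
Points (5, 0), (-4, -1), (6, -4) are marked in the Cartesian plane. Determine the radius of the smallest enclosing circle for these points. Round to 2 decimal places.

Call the three points A, B, C in the order given.
Side lengths²: AB² = 82, AC² = 17, BC² = 109.
Since BC² = 109 ≥ 82 + 17 = 99, the angle opposite BC is not acute, so the smallest enclosing circle has BC as diameter.
Centre = midpoint of BC = (1, -2.5), r² = 109/4 = 27.25.
r = √(27.25) ≈ 5.22.

5.22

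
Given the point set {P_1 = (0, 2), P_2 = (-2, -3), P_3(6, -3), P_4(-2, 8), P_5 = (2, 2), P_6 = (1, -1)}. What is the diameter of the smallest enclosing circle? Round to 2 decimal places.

13.60

By Welzl's lemma the MEC is supported by two points (diametrically opposite) or three points (on a circumcircle).
The farthest pair is P_3–P_4 with squared distance 185. The circle on this segment as diameter has centre (2, 2.5) and r² = 185/4 = 46.25.
Check P_1: distance² to centre = 4.25 ≤ 46.25, so it lies inside.
All remaining points lie in this disk, and no smaller disk contains both endpoints, so this is the minimum enclosing circle.
Diameter = 2r = 2√(46.25) ≈ 13.60.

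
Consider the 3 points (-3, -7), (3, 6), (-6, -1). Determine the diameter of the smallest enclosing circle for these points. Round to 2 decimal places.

Call the three points A, B, C in the order given.
Side lengths²: AB² = 205, AC² = 45, BC² = 130.
Since AB² = 205 ≥ 130 + 45 = 175, the angle opposite AB is not acute, so the smallest enclosing circle has AB as diameter.
Centre = midpoint of AB = (0, -0.5), r² = 205/4 = 51.25.
Diameter = 2r = 2√(51.25) ≈ 14.32.

14.32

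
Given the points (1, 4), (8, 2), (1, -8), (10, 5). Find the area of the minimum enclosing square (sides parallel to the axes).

169

The bounding box has width 9 and height 13.
An axis-aligned square enclosing the set must have side ≥ max(width, height).
So the minimum side is max(9, 13) = 13.
Area = 13² = 169.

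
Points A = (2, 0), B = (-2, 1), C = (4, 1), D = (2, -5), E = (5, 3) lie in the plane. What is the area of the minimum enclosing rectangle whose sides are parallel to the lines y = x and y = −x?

55

In coordinates u = x + y, v = x − y the rectangle is axis-aligned; the map (x,y)→(u,v) scales areas by 2.
u-values: 2, -1, 5, -3, 8; range = 8 − (-3) = 11.
v-values: 2, -3, 3, 7, 2; range = 7 − (-3) = 10.
Area = (11 × 10) / 2 = 55.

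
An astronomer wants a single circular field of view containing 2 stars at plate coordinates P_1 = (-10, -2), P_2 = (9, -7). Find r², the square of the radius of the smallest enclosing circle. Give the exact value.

96.5

The smallest circle enclosing two points has them as diameter endpoints.
Centre = midpoint = (-0.5, -4.5); r² = |P_1P_2|²/4 = 386/4 = 96.5.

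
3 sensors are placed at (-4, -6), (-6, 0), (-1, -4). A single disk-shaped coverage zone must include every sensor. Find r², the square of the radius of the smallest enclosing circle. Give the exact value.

Call the three points A, B, C in the order given.
Side lengths²: AB² = 40, AC² = 13, BC² = 41.
Since BC² = 41 < 40 + 13 = 53, the triangle is acute, so the smallest enclosing circle is the circumcircle.
Circumcentre = (-89/22, -59/22), r² = 2665/242.

2665/242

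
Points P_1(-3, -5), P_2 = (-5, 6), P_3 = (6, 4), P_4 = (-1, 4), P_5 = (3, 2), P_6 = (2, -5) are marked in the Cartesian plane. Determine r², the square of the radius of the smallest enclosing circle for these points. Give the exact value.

By Welzl's lemma the MEC is supported by two points (diametrically opposite) or three points (on a circumcircle).
The minimum enclosing circle is determined by three boundary points: P_1, P_2, P_3.
Their circumcentre is (-5/26, 31/26) with r² = 15625/338.
The farthest remaining point P_6 is at distance² 14585/338 ≤ 15625/338.

15625/338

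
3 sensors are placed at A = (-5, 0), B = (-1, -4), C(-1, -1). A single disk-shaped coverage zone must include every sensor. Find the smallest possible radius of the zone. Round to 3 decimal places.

2.828

Side lengths²: AB² = 32, AC² = 17, BC² = 9.
Since AB² = 32 ≥ 17 + 9 = 26, the angle opposite AB is not acute, so the smallest enclosing circle has AB as diameter.
Centre = midpoint of AB = (-3, -2), r² = 32/4 = 8.
r = √8 ≈ 2.828.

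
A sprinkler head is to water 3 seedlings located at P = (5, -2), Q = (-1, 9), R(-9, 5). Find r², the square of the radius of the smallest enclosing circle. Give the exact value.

61.25

Side lengths²: PQ² = 157, PR² = 245, QR² = 80.
Since PR² = 245 ≥ 157 + 80 = 237, the angle opposite PR is not acute, so the smallest enclosing circle has PR as diameter.
Centre = midpoint of PR = (-2, 1.5), r² = 245/4 = 61.25.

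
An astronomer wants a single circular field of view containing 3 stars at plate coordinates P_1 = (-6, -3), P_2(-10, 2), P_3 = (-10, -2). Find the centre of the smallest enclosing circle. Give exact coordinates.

(-8, -0.5)

Side lengths²: P_1P_2² = 41, P_1P_3² = 17, P_2P_3² = 16.
Since P_1P_2² = 41 ≥ 17 + 16 = 33, the angle opposite P_1P_2 is not acute, so the smallest enclosing circle has P_1P_2 as diameter.
Centre = midpoint of P_1P_2 = (-8, -0.5), r² = 41/4 = 10.25.
Centre = (-8, -0.5).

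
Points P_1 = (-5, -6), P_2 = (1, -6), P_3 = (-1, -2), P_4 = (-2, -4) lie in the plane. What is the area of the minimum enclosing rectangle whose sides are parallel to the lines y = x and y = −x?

24

In coordinates u = x + y, v = x − y the rectangle is axis-aligned; the map (x,y)→(u,v) scales areas by 2.
u-values: -11, -5, -3, -6; range = -3 − (-11) = 8.
v-values: 1, 7, 1, 2; range = 7 − 1 = 6.
Area = (8 × 6) / 2 = 24.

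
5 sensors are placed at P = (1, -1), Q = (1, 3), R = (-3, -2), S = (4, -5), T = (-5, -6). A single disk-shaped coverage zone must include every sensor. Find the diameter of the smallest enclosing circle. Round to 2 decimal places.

The minimum enclosing circle is determined by three boundary points: Q, S, T.
Their circumcentre is (-0.86, -2.26) with r² = 31.1272.
The farthest remaining point P is at distance² 5.0472 ≤ 31.1272.
Diameter = 2r = 2√(31.1272) ≈ 11.16.

11.16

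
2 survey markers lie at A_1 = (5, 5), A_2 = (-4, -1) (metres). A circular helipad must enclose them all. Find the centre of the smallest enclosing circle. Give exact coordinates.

The smallest circle enclosing two points has them as diameter endpoints.
Centre = midpoint = (0.5, 2); r² = |A_1A_2|²/4 = 117/4 = 29.25.
Centre = (0.5, 2).

(0.5, 2)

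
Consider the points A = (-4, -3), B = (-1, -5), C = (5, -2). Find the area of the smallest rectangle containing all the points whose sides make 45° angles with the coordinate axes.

40

In coordinates u = x + y, v = x − y the rectangle is axis-aligned; the map (x,y)→(u,v) scales areas by 2.
u-values: -7, -6, 3; range = 3 − (-7) = 10.
v-values: -1, 4, 7; range = 7 − (-1) = 8.
Area = (10 × 8) / 2 = 40.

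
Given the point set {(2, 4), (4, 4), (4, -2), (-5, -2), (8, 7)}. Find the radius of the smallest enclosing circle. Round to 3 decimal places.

7.906

The minimum enclosing circle of a finite set is fixed by two of the points (as a diameter) or three (as a circumcircle).
The farthest pair is (-5, -2)–(8, 7) with squared distance 250. The circle on this segment as diameter has centre (1.5, 2.5) and r² = 250/4 = 62.5.
Check (2, 4): distance² to centre = 2.5 ≤ 62.5, so it lies inside.
All remaining points lie in this disk, and no smaller disk contains both endpoints, so this is the minimum enclosing circle.
r = √(62.5) ≈ 7.906.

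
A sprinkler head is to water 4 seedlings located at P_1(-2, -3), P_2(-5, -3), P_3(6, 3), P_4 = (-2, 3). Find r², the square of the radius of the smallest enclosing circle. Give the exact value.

The farthest pair is P_2–P_3 with squared distance 157. The circle on this segment as diameter has centre (0.5, 0) and r² = 157/4 = 39.25.
Check P_1: distance² to centre = 15.25 ≤ 39.25, so it lies inside.
All remaining points lie in this disk, and no smaller disk contains both endpoints, so this is the minimum enclosing circle.

39.25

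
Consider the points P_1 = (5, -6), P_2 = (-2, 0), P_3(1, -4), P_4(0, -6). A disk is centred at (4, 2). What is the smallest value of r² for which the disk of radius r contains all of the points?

The required radius is the distance from (4, 2) to the farthest point.
Squared distances: 65, 40, 45, 80.
Maximum is 80, attained at P_4.

80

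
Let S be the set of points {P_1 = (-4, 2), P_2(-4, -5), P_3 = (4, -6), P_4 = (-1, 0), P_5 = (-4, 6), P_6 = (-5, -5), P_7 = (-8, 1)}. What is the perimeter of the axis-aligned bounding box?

48

Width = max x − min x = 4 − (-8) = 12.
Height = max y − min y = 6 − (-6) = 12.
Perimeter = 2(12 + 12) = 48.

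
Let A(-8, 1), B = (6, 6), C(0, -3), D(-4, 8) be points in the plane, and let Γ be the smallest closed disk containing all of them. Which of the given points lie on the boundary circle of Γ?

A, B

By Welzl's lemma the MEC is supported by two points (diametrically opposite) or three points (on a circumcircle).
The farthest pair is A–B with squared distance 221. The circle on this segment as diameter has centre (-1, 3.5) and r² = 221/4 = 55.25.
Check C: distance² to centre = 43.25 ≤ 55.25, so it lies inside.
All remaining points lie in this disk, and no smaller disk contains both endpoints, so this is the minimum enclosing circle.
The points at distance exactly r from the centre are A, B — 2 points.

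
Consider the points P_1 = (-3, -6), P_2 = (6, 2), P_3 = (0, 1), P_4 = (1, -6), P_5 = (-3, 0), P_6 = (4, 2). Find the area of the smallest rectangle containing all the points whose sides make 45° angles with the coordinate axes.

85

In coordinates u = x + y, v = x − y the rectangle is axis-aligned; the map (x,y)→(u,v) scales areas by 2.
u-values: -9, 8, 1, -5, -3, 6; range = 8 − (-9) = 17.
v-values: 3, 4, -1, 7, -3, 2; range = 7 − (-3) = 10.
Area = (17 × 10) / 2 = 85.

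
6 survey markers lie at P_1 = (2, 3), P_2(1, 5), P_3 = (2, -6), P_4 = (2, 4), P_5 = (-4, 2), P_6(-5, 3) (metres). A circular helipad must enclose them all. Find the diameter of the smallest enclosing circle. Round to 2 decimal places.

11.71

By Welzl's lemma the MEC is supported by two points (diametrically opposite) or three points (on a circumcircle).
The minimum enclosing circle is determined by three boundary points: P_2, P_3, P_6.
Their circumcentre is (-15/34, -23/34) with r² = 19825/578.
The farthest remaining point P_4 is at distance² 16085/578 ≤ 19825/578.
Diameter = 2r = 2√(19825/578) ≈ 11.71.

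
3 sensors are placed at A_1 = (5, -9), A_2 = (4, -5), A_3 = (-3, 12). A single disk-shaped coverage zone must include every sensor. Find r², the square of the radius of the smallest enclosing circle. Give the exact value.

Side lengths²: A_1A_2² = 17, A_1A_3² = 505, A_2A_3² = 338.
Since A_1A_3² = 505 ≥ 338 + 17 = 355, the angle opposite A_1A_3 is not acute, so the smallest enclosing circle has A_1A_3 as diameter.
Centre = midpoint of A_1A_3 = (1, 1.5), r² = 505/4 = 126.25.

126.25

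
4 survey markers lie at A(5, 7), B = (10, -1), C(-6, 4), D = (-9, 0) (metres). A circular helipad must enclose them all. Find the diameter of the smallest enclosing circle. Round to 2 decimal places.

A smallest enclosing disk is always determined by at most three of the input points on its boundary.
The farthest pair is B–D with squared distance 362. The circle on this segment as diameter has centre (0.5, -0.5) and r² = 362/4 = 90.5.
Check A: distance² to centre = 76.5 ≤ 90.5, so it lies inside.
All remaining points lie in this disk, and no smaller disk contains both endpoints, so this is the minimum enclosing circle.
Diameter = 2r = 2√(90.5) ≈ 19.03.

19.03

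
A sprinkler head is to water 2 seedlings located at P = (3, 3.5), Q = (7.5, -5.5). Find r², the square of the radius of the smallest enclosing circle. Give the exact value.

25.3125

The smallest circle enclosing two points has them as diameter endpoints.
Centre = midpoint = (5.25, -1); r² = |PQ|²/4 = 101.25/4 = 25.3125.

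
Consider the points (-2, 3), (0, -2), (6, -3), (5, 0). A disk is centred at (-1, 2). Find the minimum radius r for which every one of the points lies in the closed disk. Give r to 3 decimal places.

8.602

The required radius is the distance from (-1, 2) to the farthest point.
Squared distances: 2, 17, 74, 40.
Maximum is 74, attained at (6, -3).
r = √74 ≈ 8.602.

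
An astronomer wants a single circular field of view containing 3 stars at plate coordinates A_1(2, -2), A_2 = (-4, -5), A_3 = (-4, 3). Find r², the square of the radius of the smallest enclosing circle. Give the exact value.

Side lengths²: A_1A_2² = 45, A_1A_3² = 61, A_2A_3² = 64.
Since A_2A_3² = 64 < 61 + 45 = 106, the triangle is acute, so the smallest enclosing circle is the circumcircle.
Circumcentre = (-2.25, -1), r² = 19.0625.

19.0625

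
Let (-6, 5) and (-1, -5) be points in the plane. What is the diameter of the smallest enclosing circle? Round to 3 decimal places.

11.180

The smallest circle enclosing two points has them as diameter endpoints.
Centre = midpoint = (-3.5, 0); r² = |(-6, 5)−(-1, -5)|²/4 = 125/4 = 31.25.
Diameter = 2r = 2√(31.25) ≈ 11.180.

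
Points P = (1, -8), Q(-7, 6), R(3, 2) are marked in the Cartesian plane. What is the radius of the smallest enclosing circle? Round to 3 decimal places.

Side lengths²: PQ² = 260, PR² = 104, QR² = 116.
Since PQ² = 260 ≥ 116 + 104 = 220, the angle opposite PQ is not acute, so the smallest enclosing circle has PQ as diameter.
Centre = midpoint of PQ = (-3, -1), r² = 260/4 = 65.
r = √65 ≈ 8.062.

8.062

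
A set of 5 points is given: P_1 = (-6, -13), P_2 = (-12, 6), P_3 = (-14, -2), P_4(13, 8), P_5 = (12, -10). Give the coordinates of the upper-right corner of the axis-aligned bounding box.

(13, 8)

x-range [-14, 13], y-range [-13, 8].
The upper-right corner is (13, 8).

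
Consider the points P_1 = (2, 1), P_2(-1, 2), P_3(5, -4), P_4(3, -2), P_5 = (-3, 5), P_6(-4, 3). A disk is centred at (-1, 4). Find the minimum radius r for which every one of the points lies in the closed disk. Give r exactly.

The required radius is the distance from (-1, 4) to the farthest point.
Squared distances: 18, 4, 100, 52, 5, 10.
Maximum is 100, attained at P_3.
r = √100 = 10.

10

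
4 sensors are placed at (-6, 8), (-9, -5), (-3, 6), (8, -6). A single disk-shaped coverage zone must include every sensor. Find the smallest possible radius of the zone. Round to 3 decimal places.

The minimum enclosing circle is determined by three boundary points: (-6, 8), (-9, -5), (8, -6).
Their circumcentre is (-0.1875, -0.1875) with r² = 100.8203125.
The farthest remaining point (-3, 6) is at distance² 46.1953125 ≤ 100.8203125.
r = √(100.8203125) ≈ 10.041.

10.041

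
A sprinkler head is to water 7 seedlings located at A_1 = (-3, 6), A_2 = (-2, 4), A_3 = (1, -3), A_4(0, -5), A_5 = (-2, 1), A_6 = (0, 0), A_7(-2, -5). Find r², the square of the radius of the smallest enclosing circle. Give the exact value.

The minimum enclosing circle of a finite set is fixed by two of the points (as a diameter) or three (as a circumcircle).
The farthest pair is A_1–A_4 with squared distance 130. The circle on this segment as diameter has centre (-1.5, 0.5) and r² = 130/4 = 32.5.
Check A_2: distance² to centre = 12.5 ≤ 32.5, so it lies inside.
All remaining points lie in this disk, and no smaller disk contains both endpoints, so this is the minimum enclosing circle.

32.5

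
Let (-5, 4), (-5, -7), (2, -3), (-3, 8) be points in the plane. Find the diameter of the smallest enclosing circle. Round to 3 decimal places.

A smallest enclosing disk is always determined by at most three of the input points on its boundary.
The farthest pair is (-5, -7)–(-3, 8) with squared distance 229. The circle on this segment as diameter has centre (-4, 0.5) and r² = 229/4 = 57.25.
Check (-5, 4): distance² to centre = 13.25 ≤ 57.25, so it lies inside.
All remaining points lie in this disk, and no smaller disk contains both endpoints, so this is the minimum enclosing circle.
Diameter = 2r = 2√(57.25) ≈ 15.133.

15.133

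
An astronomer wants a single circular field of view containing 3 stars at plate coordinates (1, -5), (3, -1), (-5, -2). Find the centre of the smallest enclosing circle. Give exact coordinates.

(-1, -1.5)

Call the three points A, B, C in the order given.
Side lengths²: AB² = 20, AC² = 45, BC² = 65.
Since BC² = 65 ≥ 45 + 20 = 65, the angle opposite BC is not acute, so the smallest enclosing circle has BC as diameter.
Centre = midpoint of BC = (-1, -1.5), r² = 65/4 = 16.25.
Centre = (-1, -1.5).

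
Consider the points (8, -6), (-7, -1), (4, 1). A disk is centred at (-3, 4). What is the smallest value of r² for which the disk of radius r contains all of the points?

221

The required radius is the distance from (-3, 4) to the farthest point.
Squared distances: 221, 41, 58.
Maximum is 221, attained at (8, -6).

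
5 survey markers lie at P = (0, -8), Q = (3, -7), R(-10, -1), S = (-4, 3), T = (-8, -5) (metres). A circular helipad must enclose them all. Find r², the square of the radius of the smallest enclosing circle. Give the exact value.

The farthest pair is Q–R with squared distance 205. The circle on this segment as diameter has centre (-3.5, -4) and r² = 205/4 = 51.25.
Check P: distance² to centre = 28.25 ≤ 51.25, so it lies inside.
All remaining points lie in this disk, and no smaller disk contains both endpoints, so this is the minimum enclosing circle.

51.25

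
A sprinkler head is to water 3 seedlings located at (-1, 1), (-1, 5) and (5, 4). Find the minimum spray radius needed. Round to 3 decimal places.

Call the three points A, B, C in the order given.
Side lengths²: AB² = 16, AC² = 45, BC² = 37.
Since AC² = 45 < 37 + 16 = 53, the triangle is acute, so the smallest enclosing circle is the circumcircle.
Circumcentre = (1.75, 3), r² = 11.5625.
r = √(11.5625) ≈ 3.400.

3.400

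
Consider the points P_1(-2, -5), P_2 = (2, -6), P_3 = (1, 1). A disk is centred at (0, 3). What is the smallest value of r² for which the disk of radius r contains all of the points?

The required radius is the distance from (0, 3) to the farthest point.
Squared distances: 68, 85, 5.
Maximum is 85, attained at P_2.

85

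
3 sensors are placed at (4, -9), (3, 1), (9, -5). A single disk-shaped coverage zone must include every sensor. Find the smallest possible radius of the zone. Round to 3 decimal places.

5.056

Call the three points A, B, C in the order given.
Side lengths²: AB² = 101, AC² = 41, BC² = 72.
Since AB² = 101 < 72 + 41 = 113, the triangle is acute, so the smallest enclosing circle is the circumcircle.
Circumcentre = (73/18, -71/18), r² = 4141/162.
r = √(4141/162) ≈ 5.056.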